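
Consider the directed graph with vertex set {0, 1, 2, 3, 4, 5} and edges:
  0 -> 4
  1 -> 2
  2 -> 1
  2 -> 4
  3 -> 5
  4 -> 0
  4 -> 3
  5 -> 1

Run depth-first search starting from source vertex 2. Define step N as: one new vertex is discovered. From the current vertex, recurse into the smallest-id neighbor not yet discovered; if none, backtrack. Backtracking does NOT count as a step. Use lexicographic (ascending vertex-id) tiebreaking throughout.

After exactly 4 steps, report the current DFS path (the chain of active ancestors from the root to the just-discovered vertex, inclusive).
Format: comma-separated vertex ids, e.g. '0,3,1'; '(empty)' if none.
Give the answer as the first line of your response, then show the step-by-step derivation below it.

2,4,0

step 1: discover 2; path=2; order=2
step 2: discover 1; path=2>1; order=2,1
step 3: discover 4; path=2>4; order=2,1,4
step 4: discover 0; path=2>4>0; order=2,1,4,0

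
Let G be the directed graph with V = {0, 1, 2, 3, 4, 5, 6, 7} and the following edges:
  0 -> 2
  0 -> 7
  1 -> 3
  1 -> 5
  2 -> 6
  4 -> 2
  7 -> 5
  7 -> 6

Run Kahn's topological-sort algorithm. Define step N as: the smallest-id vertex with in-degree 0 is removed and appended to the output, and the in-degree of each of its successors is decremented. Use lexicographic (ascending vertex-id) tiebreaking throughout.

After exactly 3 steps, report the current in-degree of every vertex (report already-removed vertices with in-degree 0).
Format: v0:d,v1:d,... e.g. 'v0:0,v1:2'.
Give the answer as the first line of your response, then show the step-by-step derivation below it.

v0:0,v1:0,v2:1,v3:0,v4:0,v5:1,v6:2,v7:0

step 1: output 0; order=[0]; indeg=(0,0,1,1,0,2,2,0)
step 2: output 1; order=[0,1]; indeg=(0,0,1,0,0,1,2,0)
step 3: output 3; order=[0,1,3]; indeg=(0,0,1,0,0,1,2,0)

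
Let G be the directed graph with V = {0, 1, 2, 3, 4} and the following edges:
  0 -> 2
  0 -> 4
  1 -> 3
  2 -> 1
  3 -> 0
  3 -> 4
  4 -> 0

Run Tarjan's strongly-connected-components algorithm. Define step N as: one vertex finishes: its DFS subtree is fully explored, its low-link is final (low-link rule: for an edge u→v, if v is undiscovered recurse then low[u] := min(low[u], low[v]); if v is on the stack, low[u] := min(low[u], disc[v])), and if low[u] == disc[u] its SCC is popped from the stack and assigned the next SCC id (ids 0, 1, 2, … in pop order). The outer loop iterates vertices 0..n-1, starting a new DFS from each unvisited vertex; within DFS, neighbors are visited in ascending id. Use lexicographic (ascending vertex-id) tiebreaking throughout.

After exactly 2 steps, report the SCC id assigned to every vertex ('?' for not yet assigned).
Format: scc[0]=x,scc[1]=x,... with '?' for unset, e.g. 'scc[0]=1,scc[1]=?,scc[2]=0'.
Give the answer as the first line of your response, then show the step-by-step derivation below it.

scc[0]=?,scc[1]=?,scc[2]=?,scc[3]=?,scc[4]=?

step 1: low=(low[0]=0,low[1]=2,low[2]=1,low[3]=0,low[4]=0); scc=(scc[0]=?,scc[1]=?,scc[2]=?,scc[3]=?,scc[4]=?)
step 2: low=(low[0]=0,low[1]=2,low[2]=1,low[3]=0,low[4]=0); scc=(scc[0]=?,scc[1]=?,scc[2]=?,scc[3]=?,scc[4]=?)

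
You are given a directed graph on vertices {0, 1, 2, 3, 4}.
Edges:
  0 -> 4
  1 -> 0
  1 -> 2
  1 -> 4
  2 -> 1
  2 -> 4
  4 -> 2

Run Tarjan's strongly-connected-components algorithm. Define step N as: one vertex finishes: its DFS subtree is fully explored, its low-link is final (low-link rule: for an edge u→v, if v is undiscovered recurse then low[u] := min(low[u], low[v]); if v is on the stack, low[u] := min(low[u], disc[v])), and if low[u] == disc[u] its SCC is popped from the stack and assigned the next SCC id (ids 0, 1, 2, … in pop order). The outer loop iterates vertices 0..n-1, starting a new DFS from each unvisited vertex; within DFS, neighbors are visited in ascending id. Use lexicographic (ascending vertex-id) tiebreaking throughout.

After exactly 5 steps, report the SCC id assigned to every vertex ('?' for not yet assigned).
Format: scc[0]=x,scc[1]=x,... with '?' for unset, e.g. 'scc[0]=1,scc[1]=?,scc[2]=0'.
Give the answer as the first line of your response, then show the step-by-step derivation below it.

scc[0]=0,scc[1]=0,scc[2]=0,scc[3]=1,scc[4]=0

step 1: low=(low[0]=0,low[1]=0,low[2]=2,low[3]=?,low[4]=1); scc=(scc[0]=?,scc[1]=?,scc[2]=?,scc[3]=?,scc[4]=?)
step 2: low=(low[0]=0,low[1]=0,low[2]=0,low[3]=?,low[4]=1); scc=(scc[0]=?,scc[1]=?,scc[2]=?,scc[3]=?,scc[4]=?)
step 3: low=(low[0]=0,low[1]=0,low[2]=0,low[3]=?,low[4]=0); scc=(scc[0]=?,scc[1]=?,scc[2]=?,scc[3]=?,scc[4]=?)
step 4: low=(low[0]=0,low[1]=0,low[2]=0,low[3]=?,low[4]=0); scc=(scc[0]=0,scc[1]=0,scc[2]=0,scc[3]=?,scc[4]=0)
step 5: low=(low[0]=0,low[1]=0,low[2]=0,low[3]=4,low[4]=0); scc=(scc[0]=0,scc[1]=0,scc[2]=0,scc[3]=1,scc[4]=0)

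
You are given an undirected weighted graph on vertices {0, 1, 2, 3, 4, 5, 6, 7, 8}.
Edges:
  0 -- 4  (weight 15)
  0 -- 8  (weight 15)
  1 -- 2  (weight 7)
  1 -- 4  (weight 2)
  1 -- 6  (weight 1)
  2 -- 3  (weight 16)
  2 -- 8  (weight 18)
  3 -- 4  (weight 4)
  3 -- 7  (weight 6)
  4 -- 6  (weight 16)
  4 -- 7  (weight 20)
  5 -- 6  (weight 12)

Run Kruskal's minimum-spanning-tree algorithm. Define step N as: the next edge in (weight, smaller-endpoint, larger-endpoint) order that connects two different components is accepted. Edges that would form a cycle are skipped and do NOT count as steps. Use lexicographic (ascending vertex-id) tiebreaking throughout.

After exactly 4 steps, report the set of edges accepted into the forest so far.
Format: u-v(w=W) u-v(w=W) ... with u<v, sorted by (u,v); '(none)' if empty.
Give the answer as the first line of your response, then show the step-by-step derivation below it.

1-4(w=2) 1-6(w=1) 3-4(w=4) 3-7(w=6)

step 1: add edge 1-6 (w=1); MST = {1-6(w=1)}
step 2: add edge 1-4 (w=2); MST = {1-4(w=2) 1-6(w=1)}
step 3: add edge 3-4 (w=4); MST = {1-4(w=2) 1-6(w=1) 3-4(w=4)}
step 4: add edge 3-7 (w=6); MST = {1-4(w=2) 1-6(w=1) 3-4(w=4) 3-7(w=6)}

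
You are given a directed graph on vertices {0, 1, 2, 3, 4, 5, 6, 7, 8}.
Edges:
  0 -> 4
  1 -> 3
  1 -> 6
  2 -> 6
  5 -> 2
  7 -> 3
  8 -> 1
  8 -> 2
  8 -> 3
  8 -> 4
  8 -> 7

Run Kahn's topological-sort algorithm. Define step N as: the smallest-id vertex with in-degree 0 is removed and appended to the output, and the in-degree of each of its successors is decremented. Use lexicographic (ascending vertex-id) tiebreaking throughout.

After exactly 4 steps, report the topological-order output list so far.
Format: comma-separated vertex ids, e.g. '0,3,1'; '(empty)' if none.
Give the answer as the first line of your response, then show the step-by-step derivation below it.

0,5,8,1

step 1: output 0; order=[0]; indeg=(0,1,2,3,1,0,2,1,0)
step 2: output 5; order=[0,5]; indeg=(0,1,1,3,1,0,2,1,0)
step 3: output 8; order=[0,5,8]; indeg=(0,0,0,2,0,0,2,0,0)
step 4: output 1; order=[0,5,8,1]; indeg=(0,0,0,1,0,0,1,0,0)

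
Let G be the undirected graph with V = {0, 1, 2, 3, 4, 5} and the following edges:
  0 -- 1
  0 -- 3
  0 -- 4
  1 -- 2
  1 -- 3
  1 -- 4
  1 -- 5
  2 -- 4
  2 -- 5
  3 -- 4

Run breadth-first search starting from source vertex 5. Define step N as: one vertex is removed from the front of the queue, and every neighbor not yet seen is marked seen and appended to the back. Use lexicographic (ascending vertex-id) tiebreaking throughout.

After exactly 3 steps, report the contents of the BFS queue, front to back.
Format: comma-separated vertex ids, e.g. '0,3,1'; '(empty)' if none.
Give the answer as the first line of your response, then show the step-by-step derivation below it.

0,3,4

step 1: dequeue 5; queue=[1,2]; order=5
step 2: dequeue 1; queue=[2,0,3,4]; order=5,1
step 3: dequeue 2; queue=[0,3,4]; order=5,1,2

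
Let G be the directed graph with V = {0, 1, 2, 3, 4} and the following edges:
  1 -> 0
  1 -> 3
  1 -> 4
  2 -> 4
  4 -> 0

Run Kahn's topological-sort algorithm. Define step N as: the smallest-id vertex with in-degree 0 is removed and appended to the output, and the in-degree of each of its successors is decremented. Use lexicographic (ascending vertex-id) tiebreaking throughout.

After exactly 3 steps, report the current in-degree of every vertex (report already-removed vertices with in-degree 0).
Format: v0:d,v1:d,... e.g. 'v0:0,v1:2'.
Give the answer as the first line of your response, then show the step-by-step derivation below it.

v0:1,v1:0,v2:0,v3:0,v4:0

step 1: output 1; order=[1]; indeg=(1,0,0,0,1)
step 2: output 2; order=[1,2]; indeg=(1,0,0,0,0)
step 3: output 3; order=[1,2,3]; indeg=(1,0,0,0,0)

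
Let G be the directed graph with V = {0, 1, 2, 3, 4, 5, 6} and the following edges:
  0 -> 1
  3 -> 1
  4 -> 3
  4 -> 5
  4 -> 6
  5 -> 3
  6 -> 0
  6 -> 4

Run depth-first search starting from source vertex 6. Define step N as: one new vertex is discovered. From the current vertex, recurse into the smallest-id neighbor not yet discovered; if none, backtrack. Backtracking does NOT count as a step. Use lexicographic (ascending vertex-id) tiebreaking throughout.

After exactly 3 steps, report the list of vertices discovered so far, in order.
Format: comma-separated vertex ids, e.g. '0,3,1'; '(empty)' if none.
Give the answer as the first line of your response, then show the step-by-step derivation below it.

6,0,1

step 1: discover 6; path=6; order=6
step 2: discover 0; path=6>0; order=6,0
step 3: discover 1; path=6>0>1; order=6,0,1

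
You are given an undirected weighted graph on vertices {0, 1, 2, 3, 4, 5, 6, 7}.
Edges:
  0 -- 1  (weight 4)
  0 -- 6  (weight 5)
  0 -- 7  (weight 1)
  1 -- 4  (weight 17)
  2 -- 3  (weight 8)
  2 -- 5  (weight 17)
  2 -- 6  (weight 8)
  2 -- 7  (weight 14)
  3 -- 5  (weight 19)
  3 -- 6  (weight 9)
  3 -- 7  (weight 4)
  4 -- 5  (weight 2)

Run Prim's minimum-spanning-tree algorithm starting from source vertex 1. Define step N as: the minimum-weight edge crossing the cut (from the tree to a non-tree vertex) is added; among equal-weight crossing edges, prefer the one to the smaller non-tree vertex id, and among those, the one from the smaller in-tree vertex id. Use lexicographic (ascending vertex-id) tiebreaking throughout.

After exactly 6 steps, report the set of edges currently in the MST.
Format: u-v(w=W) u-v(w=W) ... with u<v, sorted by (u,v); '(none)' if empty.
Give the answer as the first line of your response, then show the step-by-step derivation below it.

0-1(w=4) 0-6(w=5) 0-7(w=1) 1-4(w=17) 2-3(w=8) 3-7(w=4)

step 1: add edge 0-1 (w=4); MST = {0-1(w=4)}
step 2: add edge 0-7 (w=1); MST = {0-1(w=4) 0-7(w=1)}
step 3: add edge 3-7 (w=4); MST = {0-1(w=4) 0-7(w=1) 3-7(w=4)}
step 4: add edge 0-6 (w=5); MST = {0-1(w=4) 0-6(w=5) 0-7(w=1) 3-7(w=4)}
step 5: add edge 2-3 (w=8); MST = {0-1(w=4) 0-6(w=5) 0-7(w=1) 2-3(w=8) 3-7(w=4)}
step 6: add edge 1-4 (w=17); MST = {0-1(w=4) 0-6(w=5) 0-7(w=1) 1-4(w=17) 2-3(w=8) 3-7(w=4)}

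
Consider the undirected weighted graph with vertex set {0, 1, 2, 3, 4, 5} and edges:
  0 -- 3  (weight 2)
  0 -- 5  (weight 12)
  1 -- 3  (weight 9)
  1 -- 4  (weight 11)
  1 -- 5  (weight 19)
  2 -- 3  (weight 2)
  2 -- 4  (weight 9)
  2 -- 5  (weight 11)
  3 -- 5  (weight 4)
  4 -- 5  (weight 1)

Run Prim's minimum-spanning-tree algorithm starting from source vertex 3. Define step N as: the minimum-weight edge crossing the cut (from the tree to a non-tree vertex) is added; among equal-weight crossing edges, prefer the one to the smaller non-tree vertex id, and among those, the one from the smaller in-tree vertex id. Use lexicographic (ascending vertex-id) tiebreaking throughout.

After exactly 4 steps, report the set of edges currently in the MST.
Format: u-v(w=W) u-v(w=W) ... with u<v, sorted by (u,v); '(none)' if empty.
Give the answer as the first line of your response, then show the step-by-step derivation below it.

0-3(w=2) 2-3(w=2) 3-5(w=4) 4-5(w=1)

step 1: add edge 0-3 (w=2); MST = {0-3(w=2)}
step 2: add edge 2-3 (w=2); MST = {0-3(w=2) 2-3(w=2)}
step 3: add edge 3-5 (w=4); MST = {0-3(w=2) 2-3(w=2) 3-5(w=4)}
step 4: add edge 4-5 (w=1); MST = {0-3(w=2) 2-3(w=2) 3-5(w=4) 4-5(w=1)}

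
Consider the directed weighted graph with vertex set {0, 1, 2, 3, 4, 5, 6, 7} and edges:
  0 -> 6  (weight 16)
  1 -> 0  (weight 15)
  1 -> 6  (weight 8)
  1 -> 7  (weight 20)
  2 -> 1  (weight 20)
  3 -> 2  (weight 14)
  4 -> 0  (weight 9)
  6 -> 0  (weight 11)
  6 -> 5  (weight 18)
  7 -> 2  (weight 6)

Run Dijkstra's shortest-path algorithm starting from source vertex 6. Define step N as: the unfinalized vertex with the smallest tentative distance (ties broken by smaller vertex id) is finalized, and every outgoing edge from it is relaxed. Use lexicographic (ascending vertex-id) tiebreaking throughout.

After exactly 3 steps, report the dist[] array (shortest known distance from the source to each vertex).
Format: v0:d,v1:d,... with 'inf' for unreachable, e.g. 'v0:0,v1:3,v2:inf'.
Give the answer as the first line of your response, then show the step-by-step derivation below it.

v0:11,v1:inf,v2:inf,v3:inf,v4:inf,v5:18,v6:0,v7:inf

step 1: dist = v0:11,v1:inf,v2:inf,v3:inf,v4:inf,v5:18,v6:0,v7:inf
step 2: dist = v0:11,v1:inf,v2:inf,v3:inf,v4:inf,v5:18,v6:0,v7:inf
step 3: dist = v0:11,v1:inf,v2:inf,v3:inf,v4:inf,v5:18,v6:0,v7:inf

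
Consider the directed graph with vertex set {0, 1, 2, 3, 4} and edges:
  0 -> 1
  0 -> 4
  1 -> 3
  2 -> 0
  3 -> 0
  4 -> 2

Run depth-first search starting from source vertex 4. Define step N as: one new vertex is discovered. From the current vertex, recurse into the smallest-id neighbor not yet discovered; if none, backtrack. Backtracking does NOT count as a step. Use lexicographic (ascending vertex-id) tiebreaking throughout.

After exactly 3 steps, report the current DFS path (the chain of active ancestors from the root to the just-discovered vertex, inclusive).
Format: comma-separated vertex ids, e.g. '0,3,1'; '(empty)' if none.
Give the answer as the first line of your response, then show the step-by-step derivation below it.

4,2,0

step 1: discover 4; path=4; order=4
step 2: discover 2; path=4>2; order=4,2
step 3: discover 0; path=4>2>0; order=4,2,0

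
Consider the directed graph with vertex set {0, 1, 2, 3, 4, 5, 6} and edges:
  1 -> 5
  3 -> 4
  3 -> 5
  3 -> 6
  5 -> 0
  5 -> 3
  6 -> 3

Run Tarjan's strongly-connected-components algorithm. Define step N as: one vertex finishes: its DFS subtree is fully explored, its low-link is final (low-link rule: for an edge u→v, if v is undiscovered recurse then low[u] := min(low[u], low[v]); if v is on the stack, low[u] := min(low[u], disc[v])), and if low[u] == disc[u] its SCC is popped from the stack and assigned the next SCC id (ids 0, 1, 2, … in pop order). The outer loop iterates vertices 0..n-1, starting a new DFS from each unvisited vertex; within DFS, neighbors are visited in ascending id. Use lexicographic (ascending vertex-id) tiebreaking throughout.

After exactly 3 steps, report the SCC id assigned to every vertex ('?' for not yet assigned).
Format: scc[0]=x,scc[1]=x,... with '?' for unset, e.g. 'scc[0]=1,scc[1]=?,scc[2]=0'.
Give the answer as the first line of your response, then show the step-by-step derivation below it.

scc[0]=0,scc[1]=?,scc[2]=?,scc[3]=?,scc[4]=1,scc[5]=?,scc[6]=?

step 1: low=(low[0]=0,low[1]=?,low[2]=?,low[3]=?,low[4]=?,low[5]=?,low[6]=?); scc=(scc[0]=0,scc[1]=?,scc[2]=?,scc[3]=?,scc[4]=?,scc[5]=?,scc[6]=?)
step 2: low=(low[0]=0,low[1]=1,low[2]=?,low[3]=3,low[4]=4,low[5]=2,low[6]=?); scc=(scc[0]=0,scc[1]=?,scc[2]=?,scc[3]=?,scc[4]=1,scc[5]=?,scc[6]=?)
step 3: low=(low[0]=0,low[1]=1,low[2]=?,low[3]=2,low[4]=4,low[5]=2,low[6]=3); scc=(scc[0]=0,scc[1]=?,scc[2]=?,scc[3]=?,scc[4]=1,scc[5]=?,scc[6]=?)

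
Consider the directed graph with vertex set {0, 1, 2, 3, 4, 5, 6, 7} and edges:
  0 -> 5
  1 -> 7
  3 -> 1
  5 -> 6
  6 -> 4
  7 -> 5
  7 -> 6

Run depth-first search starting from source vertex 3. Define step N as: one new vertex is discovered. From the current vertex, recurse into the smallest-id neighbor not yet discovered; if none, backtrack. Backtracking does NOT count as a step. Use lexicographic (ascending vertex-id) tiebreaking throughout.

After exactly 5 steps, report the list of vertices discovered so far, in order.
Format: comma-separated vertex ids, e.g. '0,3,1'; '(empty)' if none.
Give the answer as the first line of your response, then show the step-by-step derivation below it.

3,1,7,5,6

step 1: discover 3; path=3; order=3
step 2: discover 1; path=3>1; order=3,1
step 3: discover 7; path=3>1>7; order=3,1,7
step 4: discover 5; path=3>1>7>5; order=3,1,7,5
step 5: discover 6; path=3>1>7>5>6; order=3,1,7,5,6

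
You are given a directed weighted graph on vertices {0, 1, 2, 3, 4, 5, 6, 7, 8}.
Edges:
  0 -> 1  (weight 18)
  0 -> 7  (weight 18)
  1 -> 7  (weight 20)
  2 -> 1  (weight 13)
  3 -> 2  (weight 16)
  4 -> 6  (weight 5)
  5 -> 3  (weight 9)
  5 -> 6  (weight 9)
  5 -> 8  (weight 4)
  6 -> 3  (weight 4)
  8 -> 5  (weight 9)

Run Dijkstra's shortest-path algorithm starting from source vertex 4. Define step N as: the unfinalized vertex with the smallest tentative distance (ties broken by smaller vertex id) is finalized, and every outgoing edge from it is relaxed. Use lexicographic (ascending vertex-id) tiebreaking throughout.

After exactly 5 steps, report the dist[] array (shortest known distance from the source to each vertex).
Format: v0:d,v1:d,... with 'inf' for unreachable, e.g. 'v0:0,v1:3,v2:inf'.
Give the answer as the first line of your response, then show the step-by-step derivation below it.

v0:inf,v1:38,v2:25,v3:9,v4:0,v5:inf,v6:5,v7:58,v8:inf

step 1: dist = v0:inf,v1:inf,v2:inf,v3:inf,v4:0,v5:inf,v6:5,v7:inf,v8:inf
step 2: dist = v0:inf,v1:inf,v2:inf,v3:9,v4:0,v5:inf,v6:5,v7:inf,v8:inf
step 3: dist = v0:inf,v1:inf,v2:25,v3:9,v4:0,v5:inf,v6:5,v7:inf,v8:inf
step 4: dist = v0:inf,v1:38,v2:25,v3:9,v4:0,v5:inf,v6:5,v7:inf,v8:inf
step 5: dist = v0:inf,v1:38,v2:25,v3:9,v4:0,v5:inf,v6:5,v7:58,v8:inf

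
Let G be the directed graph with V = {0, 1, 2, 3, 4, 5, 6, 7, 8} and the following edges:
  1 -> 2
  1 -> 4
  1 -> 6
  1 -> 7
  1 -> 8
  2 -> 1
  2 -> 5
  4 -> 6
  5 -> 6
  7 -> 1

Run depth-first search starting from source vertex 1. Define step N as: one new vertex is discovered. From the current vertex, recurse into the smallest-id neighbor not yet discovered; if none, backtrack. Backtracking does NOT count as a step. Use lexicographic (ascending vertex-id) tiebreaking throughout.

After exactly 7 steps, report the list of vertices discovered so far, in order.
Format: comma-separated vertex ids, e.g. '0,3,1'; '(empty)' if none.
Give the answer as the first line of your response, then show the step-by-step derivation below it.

1,2,5,6,4,7,8

step 1: discover 1; path=1; order=1
step 2: discover 2; path=1>2; order=1,2
step 3: discover 5; path=1>2>5; order=1,2,5
step 4: discover 6; path=1>2>5>6; order=1,2,5,6
step 5: discover 4; path=1>4; order=1,2,5,6,4
step 6: discover 7; path=1>7; order=1,2,5,6,4,7
step 7: discover 8; path=1>8; order=1,2,5,6,4,7,8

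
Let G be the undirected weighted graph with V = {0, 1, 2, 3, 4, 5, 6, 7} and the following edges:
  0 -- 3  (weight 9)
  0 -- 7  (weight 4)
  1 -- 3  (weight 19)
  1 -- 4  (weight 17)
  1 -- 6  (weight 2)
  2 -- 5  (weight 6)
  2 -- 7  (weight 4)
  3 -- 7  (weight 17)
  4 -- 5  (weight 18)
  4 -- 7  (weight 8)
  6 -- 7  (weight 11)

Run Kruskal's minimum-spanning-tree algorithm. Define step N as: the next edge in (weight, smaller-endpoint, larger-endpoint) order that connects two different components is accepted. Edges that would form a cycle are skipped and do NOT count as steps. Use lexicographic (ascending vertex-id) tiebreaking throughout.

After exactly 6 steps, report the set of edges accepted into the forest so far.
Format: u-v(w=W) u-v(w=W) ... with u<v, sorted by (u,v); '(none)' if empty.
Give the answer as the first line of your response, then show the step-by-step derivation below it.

0-3(w=9) 0-7(w=4) 1-6(w=2) 2-5(w=6) 2-7(w=4) 4-7(w=8)

step 1: add edge 1-6 (w=2); MST = {1-6(w=2)}
step 2: add edge 0-7 (w=4); MST = {0-7(w=4) 1-6(w=2)}
step 3: add edge 2-7 (w=4); MST = {0-7(w=4) 1-6(w=2) 2-7(w=4)}
step 4: add edge 2-5 (w=6); MST = {0-7(w=4) 1-6(w=2) 2-5(w=6) 2-7(w=4)}
step 5: add edge 4-7 (w=8); MST = {0-7(w=4) 1-6(w=2) 2-5(w=6) 2-7(w=4) 4-7(w=8)}
step 6: add edge 0-3 (w=9); MST = {0-3(w=9) 0-7(w=4) 1-6(w=2) 2-5(w=6) 2-7(w=4) 4-7(w=8)}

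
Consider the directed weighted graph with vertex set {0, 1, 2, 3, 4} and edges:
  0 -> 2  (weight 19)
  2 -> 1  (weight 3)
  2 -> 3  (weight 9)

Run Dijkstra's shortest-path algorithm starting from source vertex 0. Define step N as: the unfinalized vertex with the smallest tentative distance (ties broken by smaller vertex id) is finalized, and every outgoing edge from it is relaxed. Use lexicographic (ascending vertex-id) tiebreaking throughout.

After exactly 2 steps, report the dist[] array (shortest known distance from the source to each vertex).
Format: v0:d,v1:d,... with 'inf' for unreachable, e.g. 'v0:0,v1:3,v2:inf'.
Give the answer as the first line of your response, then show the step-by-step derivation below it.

v0:0,v1:22,v2:19,v3:28,v4:inf

step 1: dist = v0:0,v1:inf,v2:19,v3:inf,v4:inf
step 2: dist = v0:0,v1:22,v2:19,v3:28,v4:inf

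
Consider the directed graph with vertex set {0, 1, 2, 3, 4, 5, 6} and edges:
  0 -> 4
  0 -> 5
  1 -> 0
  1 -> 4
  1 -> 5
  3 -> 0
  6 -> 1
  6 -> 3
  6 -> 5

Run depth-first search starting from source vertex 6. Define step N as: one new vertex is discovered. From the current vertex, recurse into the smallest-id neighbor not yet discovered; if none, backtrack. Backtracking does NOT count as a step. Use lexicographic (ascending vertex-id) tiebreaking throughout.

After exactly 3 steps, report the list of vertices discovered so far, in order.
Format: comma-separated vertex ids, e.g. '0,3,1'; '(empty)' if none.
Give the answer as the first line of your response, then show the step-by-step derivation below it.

6,1,0

step 1: discover 6; path=6; order=6
step 2: discover 1; path=6>1; order=6,1
step 3: discover 0; path=6>1>0; order=6,1,0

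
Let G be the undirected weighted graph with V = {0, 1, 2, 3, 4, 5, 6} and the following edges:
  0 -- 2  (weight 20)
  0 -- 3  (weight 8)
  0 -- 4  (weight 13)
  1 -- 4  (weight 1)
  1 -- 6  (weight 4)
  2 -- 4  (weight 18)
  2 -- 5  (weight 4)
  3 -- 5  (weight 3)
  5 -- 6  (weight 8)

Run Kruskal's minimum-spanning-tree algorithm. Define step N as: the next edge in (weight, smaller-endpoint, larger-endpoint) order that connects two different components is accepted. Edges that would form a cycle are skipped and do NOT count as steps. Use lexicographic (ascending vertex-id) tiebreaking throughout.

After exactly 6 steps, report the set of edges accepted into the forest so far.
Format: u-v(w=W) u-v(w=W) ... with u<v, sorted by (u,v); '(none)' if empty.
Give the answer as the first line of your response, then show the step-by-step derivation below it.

0-3(w=8) 1-4(w=1) 1-6(w=4) 2-5(w=4) 3-5(w=3) 5-6(w=8)

step 1: add edge 1-4 (w=1); MST = {1-4(w=1)}
step 2: add edge 3-5 (w=3); MST = {1-4(w=1) 3-5(w=3)}
step 3: add edge 1-6 (w=4); MST = {1-4(w=1) 1-6(w=4) 3-5(w=3)}
step 4: add edge 2-5 (w=4); MST = {1-4(w=1) 1-6(w=4) 2-5(w=4) 3-5(w=3)}
step 5: add edge 0-3 (w=8); MST = {0-3(w=8) 1-4(w=1) 1-6(w=4) 2-5(w=4) 3-5(w=3)}
step 6: add edge 5-6 (w=8); MST = {0-3(w=8) 1-4(w=1) 1-6(w=4) 2-5(w=4) 3-5(w=3) 5-6(w=8)}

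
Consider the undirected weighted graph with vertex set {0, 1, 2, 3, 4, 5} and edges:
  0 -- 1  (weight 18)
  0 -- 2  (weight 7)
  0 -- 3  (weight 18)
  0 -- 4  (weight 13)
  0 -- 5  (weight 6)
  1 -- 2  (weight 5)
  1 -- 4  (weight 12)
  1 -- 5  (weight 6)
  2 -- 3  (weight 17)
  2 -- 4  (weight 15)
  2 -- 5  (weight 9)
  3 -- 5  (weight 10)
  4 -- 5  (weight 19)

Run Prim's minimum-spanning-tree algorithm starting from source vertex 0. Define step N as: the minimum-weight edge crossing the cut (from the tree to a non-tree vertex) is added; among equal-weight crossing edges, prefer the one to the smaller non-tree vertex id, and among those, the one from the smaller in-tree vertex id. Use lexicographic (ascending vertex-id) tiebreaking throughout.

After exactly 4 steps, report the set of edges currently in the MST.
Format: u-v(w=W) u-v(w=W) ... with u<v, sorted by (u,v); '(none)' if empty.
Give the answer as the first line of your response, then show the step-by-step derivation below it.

0-5(w=6) 1-2(w=5) 1-5(w=6) 3-5(w=10)

step 1: add edge 0-5 (w=6); MST = {0-5(w=6)}
step 2: add edge 1-5 (w=6); MST = {0-5(w=6) 1-5(w=6)}
step 3: add edge 1-2 (w=5); MST = {0-5(w=6) 1-2(w=5) 1-5(w=6)}
step 4: add edge 3-5 (w=10); MST = {0-5(w=6) 1-2(w=5) 1-5(w=6) 3-5(w=10)}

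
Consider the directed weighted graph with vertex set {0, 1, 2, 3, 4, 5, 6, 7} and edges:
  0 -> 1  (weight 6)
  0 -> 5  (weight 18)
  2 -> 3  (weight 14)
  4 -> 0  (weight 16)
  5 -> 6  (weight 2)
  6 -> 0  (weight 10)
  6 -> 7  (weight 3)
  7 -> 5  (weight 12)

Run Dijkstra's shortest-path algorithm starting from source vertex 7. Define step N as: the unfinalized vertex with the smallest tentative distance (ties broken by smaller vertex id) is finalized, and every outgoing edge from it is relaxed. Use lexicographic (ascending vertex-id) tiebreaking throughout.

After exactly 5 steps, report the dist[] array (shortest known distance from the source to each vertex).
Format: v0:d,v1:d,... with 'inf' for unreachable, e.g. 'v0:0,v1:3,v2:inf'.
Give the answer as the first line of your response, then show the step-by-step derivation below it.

v0:24,v1:30,v2:inf,v3:inf,v4:inf,v5:12,v6:14,v7:0

step 1: dist = v0:inf,v1:inf,v2:inf,v3:inf,v4:inf,v5:12,v6:inf,v7:0
step 2: dist = v0:inf,v1:inf,v2:inf,v3:inf,v4:inf,v5:12,v6:14,v7:0
step 3: dist = v0:24,v1:inf,v2:inf,v3:inf,v4:inf,v5:12,v6:14,v7:0
step 4: dist = v0:24,v1:30,v2:inf,v3:inf,v4:inf,v5:12,v6:14,v7:0
step 5: dist = v0:24,v1:30,v2:inf,v3:inf,v4:inf,v5:12,v6:14,v7:0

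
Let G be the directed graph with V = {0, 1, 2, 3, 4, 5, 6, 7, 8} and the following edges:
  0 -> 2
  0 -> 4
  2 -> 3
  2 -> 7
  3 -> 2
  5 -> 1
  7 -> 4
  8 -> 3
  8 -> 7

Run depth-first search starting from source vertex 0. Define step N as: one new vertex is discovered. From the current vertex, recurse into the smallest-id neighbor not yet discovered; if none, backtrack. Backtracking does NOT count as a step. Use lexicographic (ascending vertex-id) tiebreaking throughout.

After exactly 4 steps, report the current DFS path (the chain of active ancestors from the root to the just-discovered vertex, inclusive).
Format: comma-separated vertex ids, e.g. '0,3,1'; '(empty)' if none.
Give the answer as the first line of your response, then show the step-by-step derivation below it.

0,2,7

step 1: discover 0; path=0; order=0
step 2: discover 2; path=0>2; order=0,2
step 3: discover 3; path=0>2>3; order=0,2,3
step 4: discover 7; path=0>2>7; order=0,2,3,7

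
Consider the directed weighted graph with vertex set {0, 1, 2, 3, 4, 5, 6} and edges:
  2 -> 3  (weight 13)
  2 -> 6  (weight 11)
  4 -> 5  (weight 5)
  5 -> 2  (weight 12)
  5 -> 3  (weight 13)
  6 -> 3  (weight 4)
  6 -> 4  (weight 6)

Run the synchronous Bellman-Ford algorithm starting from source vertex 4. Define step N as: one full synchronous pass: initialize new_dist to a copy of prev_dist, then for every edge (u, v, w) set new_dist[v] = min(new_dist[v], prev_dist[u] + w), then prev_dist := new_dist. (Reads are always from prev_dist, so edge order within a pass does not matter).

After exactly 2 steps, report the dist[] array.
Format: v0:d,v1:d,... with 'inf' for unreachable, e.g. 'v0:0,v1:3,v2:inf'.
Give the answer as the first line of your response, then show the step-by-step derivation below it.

v0:inf,v1:inf,v2:17,v3:18,v4:0,v5:5,v6:inf

step 1: dist = v0:inf,v1:inf,v2:inf,v3:inf,v4:0,v5:5,v6:inf
step 2: dist = v0:inf,v1:inf,v2:17,v3:18,v4:0,v5:5,v6:inf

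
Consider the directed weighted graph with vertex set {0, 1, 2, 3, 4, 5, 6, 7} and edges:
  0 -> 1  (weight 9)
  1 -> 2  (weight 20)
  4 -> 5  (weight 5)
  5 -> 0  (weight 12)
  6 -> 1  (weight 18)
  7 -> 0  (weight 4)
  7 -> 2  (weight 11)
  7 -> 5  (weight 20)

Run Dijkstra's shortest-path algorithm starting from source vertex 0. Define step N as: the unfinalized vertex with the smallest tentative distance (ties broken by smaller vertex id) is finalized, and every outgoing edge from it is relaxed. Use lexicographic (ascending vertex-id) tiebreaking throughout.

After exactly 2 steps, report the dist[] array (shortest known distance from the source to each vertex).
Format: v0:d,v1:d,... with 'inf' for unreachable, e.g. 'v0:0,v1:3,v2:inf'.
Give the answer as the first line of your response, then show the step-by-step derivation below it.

v0:0,v1:9,v2:29,v3:inf,v4:inf,v5:inf,v6:inf,v7:inf

step 1: dist = v0:0,v1:9,v2:inf,v3:inf,v4:inf,v5:inf,v6:inf,v7:inf
step 2: dist = v0:0,v1:9,v2:29,v3:inf,v4:inf,v5:inf,v6:inf,v7:inf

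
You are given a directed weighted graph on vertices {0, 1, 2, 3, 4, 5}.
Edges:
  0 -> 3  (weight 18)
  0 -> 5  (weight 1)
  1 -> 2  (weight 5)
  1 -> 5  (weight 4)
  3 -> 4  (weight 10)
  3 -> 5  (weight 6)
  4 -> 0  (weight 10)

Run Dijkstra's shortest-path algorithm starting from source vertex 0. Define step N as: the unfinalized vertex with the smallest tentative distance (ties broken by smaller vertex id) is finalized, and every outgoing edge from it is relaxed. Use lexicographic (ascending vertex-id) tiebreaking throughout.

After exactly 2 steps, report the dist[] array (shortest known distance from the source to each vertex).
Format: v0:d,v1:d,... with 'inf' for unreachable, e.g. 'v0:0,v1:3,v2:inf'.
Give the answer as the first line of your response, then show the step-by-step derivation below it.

v0:0,v1:inf,v2:inf,v3:18,v4:inf,v5:1

step 1: dist = v0:0,v1:inf,v2:inf,v3:18,v4:inf,v5:1
step 2: dist = v0:0,v1:inf,v2:inf,v3:18,v4:inf,v5:1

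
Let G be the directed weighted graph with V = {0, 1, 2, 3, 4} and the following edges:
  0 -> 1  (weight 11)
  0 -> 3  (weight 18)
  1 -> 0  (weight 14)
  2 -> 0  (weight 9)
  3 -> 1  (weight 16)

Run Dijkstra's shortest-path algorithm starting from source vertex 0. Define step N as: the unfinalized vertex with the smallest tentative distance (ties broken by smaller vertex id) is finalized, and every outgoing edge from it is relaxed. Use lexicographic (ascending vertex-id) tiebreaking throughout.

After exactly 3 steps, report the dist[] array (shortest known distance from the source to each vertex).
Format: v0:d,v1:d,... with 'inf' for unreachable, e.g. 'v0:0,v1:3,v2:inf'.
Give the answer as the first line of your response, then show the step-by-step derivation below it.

v0:0,v1:11,v2:inf,v3:18,v4:inf

step 1: dist = v0:0,v1:11,v2:inf,v3:18,v4:inf
step 2: dist = v0:0,v1:11,v2:inf,v3:18,v4:inf
step 3: dist = v0:0,v1:11,v2:inf,v3:18,v4:inf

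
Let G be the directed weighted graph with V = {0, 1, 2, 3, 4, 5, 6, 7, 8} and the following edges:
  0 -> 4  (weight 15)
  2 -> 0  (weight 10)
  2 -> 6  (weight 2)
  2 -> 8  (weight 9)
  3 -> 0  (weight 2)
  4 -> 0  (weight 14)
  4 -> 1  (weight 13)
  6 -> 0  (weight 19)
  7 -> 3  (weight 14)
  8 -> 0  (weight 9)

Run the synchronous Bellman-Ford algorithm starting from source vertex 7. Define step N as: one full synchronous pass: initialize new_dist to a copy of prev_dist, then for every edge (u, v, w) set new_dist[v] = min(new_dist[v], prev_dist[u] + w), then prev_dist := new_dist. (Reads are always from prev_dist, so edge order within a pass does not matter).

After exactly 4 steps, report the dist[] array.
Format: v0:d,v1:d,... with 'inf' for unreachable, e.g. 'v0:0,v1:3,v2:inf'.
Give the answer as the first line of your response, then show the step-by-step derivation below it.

v0:16,v1:44,v2:inf,v3:14,v4:31,v5:inf,v6:inf,v7:0,v8:inf

step 1: dist = v0:inf,v1:inf,v2:inf,v3:14,v4:inf,v5:inf,v6:inf,v7:0,v8:inf
step 2: dist = v0:16,v1:inf,v2:inf,v3:14,v4:inf,v5:inf,v6:inf,v7:0,v8:inf
step 3: dist = v0:16,v1:inf,v2:inf,v3:14,v4:31,v5:inf,v6:inf,v7:0,v8:inf
step 4: dist = v0:16,v1:44,v2:inf,v3:14,v4:31,v5:inf,v6:inf,v7:0,v8:inf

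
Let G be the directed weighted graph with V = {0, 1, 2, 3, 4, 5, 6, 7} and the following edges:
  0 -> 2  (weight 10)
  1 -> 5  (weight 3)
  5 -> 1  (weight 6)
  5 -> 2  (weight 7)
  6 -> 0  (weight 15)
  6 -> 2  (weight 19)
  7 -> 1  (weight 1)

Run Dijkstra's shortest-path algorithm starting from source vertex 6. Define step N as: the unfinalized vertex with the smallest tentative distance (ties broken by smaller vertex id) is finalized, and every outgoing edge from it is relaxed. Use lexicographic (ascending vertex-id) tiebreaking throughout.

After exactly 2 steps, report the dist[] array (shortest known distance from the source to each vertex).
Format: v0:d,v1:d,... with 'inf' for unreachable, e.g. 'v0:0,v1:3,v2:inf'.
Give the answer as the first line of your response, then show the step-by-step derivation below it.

v0:15,v1:inf,v2:19,v3:inf,v4:inf,v5:inf,v6:0,v7:inf

step 1: dist = v0:15,v1:inf,v2:19,v3:inf,v4:inf,v5:inf,v6:0,v7:inf
step 2: dist = v0:15,v1:inf,v2:19,v3:inf,v4:inf,v5:inf,v6:0,v7:inf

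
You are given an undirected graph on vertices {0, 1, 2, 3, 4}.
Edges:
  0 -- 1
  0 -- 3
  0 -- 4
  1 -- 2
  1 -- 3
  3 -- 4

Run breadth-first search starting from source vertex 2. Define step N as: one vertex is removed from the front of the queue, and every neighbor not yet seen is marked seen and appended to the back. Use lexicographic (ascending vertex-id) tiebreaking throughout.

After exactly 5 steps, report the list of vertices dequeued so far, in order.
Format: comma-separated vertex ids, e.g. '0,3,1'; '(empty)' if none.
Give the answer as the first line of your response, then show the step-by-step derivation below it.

2,1,0,3,4

step 1: dequeue 2; queue=[1]; order=2
step 2: dequeue 1; queue=[0,3]; order=2,1
step 3: dequeue 0; queue=[3,4]; order=2,1,0
step 4: dequeue 3; queue=[4]; order=2,1,0,3
step 5: dequeue 4; queue=[(empty)]; order=2,1,0,3,4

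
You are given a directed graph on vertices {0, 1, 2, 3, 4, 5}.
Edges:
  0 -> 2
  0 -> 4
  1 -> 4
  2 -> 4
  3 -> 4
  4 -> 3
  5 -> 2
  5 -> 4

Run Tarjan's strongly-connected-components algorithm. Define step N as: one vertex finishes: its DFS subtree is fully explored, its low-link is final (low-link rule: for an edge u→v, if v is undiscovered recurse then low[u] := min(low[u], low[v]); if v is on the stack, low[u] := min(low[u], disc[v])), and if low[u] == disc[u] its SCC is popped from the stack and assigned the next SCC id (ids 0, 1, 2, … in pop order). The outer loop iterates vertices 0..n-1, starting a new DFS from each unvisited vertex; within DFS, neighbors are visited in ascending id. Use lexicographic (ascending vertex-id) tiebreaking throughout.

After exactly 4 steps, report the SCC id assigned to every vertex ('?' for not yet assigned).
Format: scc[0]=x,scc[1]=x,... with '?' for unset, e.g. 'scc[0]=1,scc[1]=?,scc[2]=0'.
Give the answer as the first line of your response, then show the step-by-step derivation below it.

scc[0]=2,scc[1]=?,scc[2]=1,scc[3]=0,scc[4]=0,scc[5]=?

step 1: low=(low[0]=0,low[1]=?,low[2]=1,low[3]=2,low[4]=2,low[5]=?); scc=(scc[0]=?,scc[1]=?,scc[2]=?,scc[3]=?,scc[4]=?,scc[5]=?)
step 2: low=(low[0]=0,low[1]=?,low[2]=1,low[3]=2,low[4]=2,low[5]=?); scc=(scc[0]=?,scc[1]=?,scc[2]=?,scc[3]=0,scc[4]=0,scc[5]=?)
step 3: low=(low[0]=0,low[1]=?,low[2]=1,low[3]=2,low[4]=2,low[5]=?); scc=(scc[0]=?,scc[1]=?,scc[2]=1,scc[3]=0,scc[4]=0,scc[5]=?)
step 4: low=(low[0]=0,low[1]=?,low[2]=1,low[3]=2,low[4]=2,low[5]=?); scc=(scc[0]=2,scc[1]=?,scc[2]=1,scc[3]=0,scc[4]=0,scc[5]=?)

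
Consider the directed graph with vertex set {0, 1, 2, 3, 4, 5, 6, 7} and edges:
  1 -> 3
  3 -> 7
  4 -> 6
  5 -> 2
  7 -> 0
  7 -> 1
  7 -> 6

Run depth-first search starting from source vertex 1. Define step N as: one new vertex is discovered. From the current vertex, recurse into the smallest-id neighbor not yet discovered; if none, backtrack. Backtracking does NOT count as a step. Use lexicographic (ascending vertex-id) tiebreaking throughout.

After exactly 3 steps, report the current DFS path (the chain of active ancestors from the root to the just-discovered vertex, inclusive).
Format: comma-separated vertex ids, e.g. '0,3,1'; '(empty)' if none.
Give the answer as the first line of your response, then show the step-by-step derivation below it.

1,3,7

step 1: discover 1; path=1; order=1
step 2: discover 3; path=1>3; order=1,3
step 3: discover 7; path=1>3>7; order=1,3,7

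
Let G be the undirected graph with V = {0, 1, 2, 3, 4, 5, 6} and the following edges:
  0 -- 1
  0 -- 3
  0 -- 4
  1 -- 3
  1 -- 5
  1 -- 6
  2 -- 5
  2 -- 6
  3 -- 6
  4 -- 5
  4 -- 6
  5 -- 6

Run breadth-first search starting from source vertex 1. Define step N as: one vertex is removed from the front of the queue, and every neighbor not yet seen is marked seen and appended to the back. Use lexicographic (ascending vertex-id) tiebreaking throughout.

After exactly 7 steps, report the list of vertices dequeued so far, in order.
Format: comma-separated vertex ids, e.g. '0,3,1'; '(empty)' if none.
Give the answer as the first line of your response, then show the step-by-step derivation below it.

1,0,3,5,6,4,2

step 1: dequeue 1; queue=[0,3,5,6]; order=1
step 2: dequeue 0; queue=[3,5,6,4]; order=1,0
step 3: dequeue 3; queue=[5,6,4]; order=1,0,3
step 4: dequeue 5; queue=[6,4,2]; order=1,0,3,5
step 5: dequeue 6; queue=[4,2]; order=1,0,3,5,6
step 6: dequeue 4; queue=[2]; order=1,0,3,5,6,4
step 7: dequeue 2; queue=[(empty)]; order=1,0,3,5,6,4,2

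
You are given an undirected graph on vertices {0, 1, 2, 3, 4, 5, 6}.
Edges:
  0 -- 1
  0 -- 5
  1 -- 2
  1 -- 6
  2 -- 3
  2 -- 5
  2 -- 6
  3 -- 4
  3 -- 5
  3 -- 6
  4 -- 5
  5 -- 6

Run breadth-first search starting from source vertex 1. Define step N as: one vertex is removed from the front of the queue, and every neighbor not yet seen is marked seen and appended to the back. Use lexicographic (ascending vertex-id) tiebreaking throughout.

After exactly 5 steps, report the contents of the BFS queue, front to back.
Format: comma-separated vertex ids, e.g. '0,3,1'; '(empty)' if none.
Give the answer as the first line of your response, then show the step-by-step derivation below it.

3,4

step 1: dequeue 1; queue=[0,2,6]; order=1
step 2: dequeue 0; queue=[2,6,5]; order=1,0
step 3: dequeue 2; queue=[6,5,3]; order=1,0,2
step 4: dequeue 6; queue=[5,3]; order=1,0,2,6
step 5: dequeue 5; queue=[3,4]; order=1,0,2,6,5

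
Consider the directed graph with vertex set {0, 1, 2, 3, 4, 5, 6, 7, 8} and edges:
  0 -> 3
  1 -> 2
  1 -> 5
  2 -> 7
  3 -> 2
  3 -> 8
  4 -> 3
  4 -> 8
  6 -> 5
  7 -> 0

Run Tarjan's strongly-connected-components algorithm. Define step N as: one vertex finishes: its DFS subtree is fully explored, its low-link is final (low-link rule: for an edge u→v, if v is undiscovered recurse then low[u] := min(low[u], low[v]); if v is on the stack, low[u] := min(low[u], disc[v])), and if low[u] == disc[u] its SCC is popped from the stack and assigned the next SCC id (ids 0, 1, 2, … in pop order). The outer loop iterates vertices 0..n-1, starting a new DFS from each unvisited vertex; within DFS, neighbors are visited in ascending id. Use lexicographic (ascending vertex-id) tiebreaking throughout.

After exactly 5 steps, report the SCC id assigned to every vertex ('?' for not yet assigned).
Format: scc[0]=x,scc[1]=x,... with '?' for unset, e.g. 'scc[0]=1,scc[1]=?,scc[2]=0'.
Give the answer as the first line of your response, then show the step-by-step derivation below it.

scc[0]=1,scc[1]=?,scc[2]=1,scc[3]=1,scc[4]=?,scc[5]=?,scc[6]=?,scc[7]=1,scc[8]=0

step 1: low=(low[0]=0,low[1]=?,low[2]=2,low[3]=1,low[4]=?,low[5]=?,low[6]=?,low[7]=0,low[8]=?); scc=(scc[0]=?,scc[1]=?,scc[2]=?,scc[3]=?,scc[4]=?,scc[5]=?,scc[6]=?,scc[7]=?,scc[8]=?)
step 2: low=(low[0]=0,low[1]=?,low[2]=0,low[3]=1,low[4]=?,low[5]=?,low[6]=?,low[7]=0,low[8]=?); scc=(scc[0]=?,scc[1]=?,scc[2]=?,scc[3]=?,scc[4]=?,scc[5]=?,scc[6]=?,scc[7]=?,scc[8]=?)
step 3: low=(low[0]=0,low[1]=?,low[2]=0,low[3]=0,low[4]=?,low[5]=?,low[6]=?,low[7]=0,low[8]=4); scc=(scc[0]=?,scc[1]=?,scc[2]=?,scc[3]=?,scc[4]=?,scc[5]=?,scc[6]=?,scc[7]=?,scc[8]=0)
step 4: low=(low[0]=0,low[1]=?,low[2]=0,low[3]=0,low[4]=?,low[5]=?,low[6]=?,low[7]=0,low[8]=4); scc=(scc[0]=?,scc[1]=?,scc[2]=?,scc[3]=?,scc[4]=?,scc[5]=?,scc[6]=?,scc[7]=?,scc[8]=0)
step 5: low=(low[0]=0,low[1]=?,low[2]=0,low[3]=0,low[4]=?,low[5]=?,low[6]=?,low[7]=0,low[8]=4); scc=(scc[0]=1,scc[1]=?,scc[2]=1,scc[3]=1,scc[4]=?,scc[5]=?,scc[6]=?,scc[7]=1,scc[8]=0)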